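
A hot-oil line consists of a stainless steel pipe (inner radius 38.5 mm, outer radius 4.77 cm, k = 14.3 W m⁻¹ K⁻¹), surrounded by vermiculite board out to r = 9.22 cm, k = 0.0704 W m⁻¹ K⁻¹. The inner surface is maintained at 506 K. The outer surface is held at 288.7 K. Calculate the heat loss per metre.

Series thermal resistances, inner to outer:
  R'_stainless steel = ln(0.0477/0.0385)/(2πk) = 0.2143/(2π·14.3) = 0.002385 m·K/W
  R'_vermiculite board = ln(0.0922/0.0477)/(2πk) = 0.6590/(2π·0.0704) = 1.490 m·K/W
ΣR = 0.002385 + 1.490 = 1.492 m·K/W
Q' = ΔT/ΣR = (506 K − 288.7 K)/1.492 = 146 W/m

Q' = 146 W/m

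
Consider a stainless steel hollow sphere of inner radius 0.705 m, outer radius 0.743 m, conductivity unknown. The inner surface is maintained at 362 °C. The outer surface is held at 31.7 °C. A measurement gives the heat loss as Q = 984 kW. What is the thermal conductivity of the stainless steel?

ΣR = ΔT/Q = |362 − 31.7|/9.84×10^5 = 3.357×10^-4 K/W
(1/r₁−1/r₂)/(4πk) = 3.357×10^-4 ⇒ k = 0.07254/(4π·3.357×10^-4) = 17.2 W/m·K

k = 17.2 W/m·K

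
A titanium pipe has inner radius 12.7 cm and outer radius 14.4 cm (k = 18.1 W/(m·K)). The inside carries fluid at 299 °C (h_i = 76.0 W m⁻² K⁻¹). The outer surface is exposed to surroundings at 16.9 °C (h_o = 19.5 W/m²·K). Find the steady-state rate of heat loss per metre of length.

Q' = 3.80 kW/m

Treat each layer as a resistance in series:
  R'_conv,in = 1/(2πr h) = 1/(2π·0.127·76.0) = 0.01649 m·K/W
  R'_titanium = ln(0.144/0.127)/(2πk) = 0.1256/(2π·18.1) = 0.001105 m·K/W
  R'_conv,out = 1/(2πr h) = 1/(2π·0.144·19.5) = 0.05668 m·K/W
ΣR = 0.01649 + 0.001105 + 0.05668 = 0.07428 m·K/W
Q' = ΔT/ΣR = (299 °C − 16.9 °C)/0.07428 = 3800 W/m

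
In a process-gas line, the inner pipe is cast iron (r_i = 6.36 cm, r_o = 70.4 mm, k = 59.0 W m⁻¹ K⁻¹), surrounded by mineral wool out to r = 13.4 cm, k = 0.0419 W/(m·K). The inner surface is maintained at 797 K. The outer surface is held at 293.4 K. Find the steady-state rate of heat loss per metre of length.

Treat each layer as a resistance in series:
  R'_cast iron = ln(0.0704/0.0636)/(2πk) = 0.1016/(2π·59.0) = 2.740×10^-4 m·K/W
  R'_mineral wool = ln(0.134/0.0704)/(2πk) = 0.6436/(2π·0.0419) = 2.445 m·K/W
ΣR = 2.740×10^-4 + 2.445 = 2.445 m·K/W
Q' = ΔT/ΣR = (797 K − 293.4 K)/2.445 = 206 W/m

Q' = 206 W/m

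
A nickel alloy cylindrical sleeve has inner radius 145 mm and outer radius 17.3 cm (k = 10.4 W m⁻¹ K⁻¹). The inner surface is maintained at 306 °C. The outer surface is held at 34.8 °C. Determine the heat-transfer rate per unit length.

Q' = 2πk·ΔT/ln(r₂/r₁) = 2π × 10.4 × 271.2 / ln(0.173/0.145) = 1.00×10^5 W/m

Q' = 1.00×10^5 W/m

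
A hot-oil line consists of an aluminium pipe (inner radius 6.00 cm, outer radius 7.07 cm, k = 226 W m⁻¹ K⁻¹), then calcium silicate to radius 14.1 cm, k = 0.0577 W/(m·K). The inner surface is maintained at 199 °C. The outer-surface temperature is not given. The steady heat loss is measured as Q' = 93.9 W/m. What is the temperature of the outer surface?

Sum the resistances:
  R'_aluminium = ln(0.0707/0.0600)/(2πk) = 0.1641/(2π·226) = 1.156×10^-4 m·K/W
  R'_calcium silicate = ln(0.141/0.0707)/(2πk) = 0.6903/(2π·0.0577) = 1.904 m·K/W
ΣR = 1.904 m·K/W
ΔT = Q'·ΣR = 93.9 × 1.904 = 178.8 K
Heat flows outward, so T_out = T_in − ΔT = 199 − 178.8 = 20.2 °C

T_out = 20.2 °C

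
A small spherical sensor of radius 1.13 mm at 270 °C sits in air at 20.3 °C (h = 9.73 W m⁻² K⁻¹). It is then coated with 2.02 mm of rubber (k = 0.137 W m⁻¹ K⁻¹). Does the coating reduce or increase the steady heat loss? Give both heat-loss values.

Critical radius for a sphere: r_cr = 2k/h = 0.0282 m = 2.82 cm.
Outer radius after coating: r₂ = 0.00113 + 0.00202 = 0.00315 m.
Since r₁ < r_cr and r₂ ≤ r_cr, the coating moves toward the maximum at r_cr — heat loss rises.
Bare: R = 1/(4πr₁²h) = 6405 K/W; Q = 249.7/6405 = 0.0390 W.
Coated: R = R_cond + R_conv = 1154 K/W; Q = 249.7/1154 = 0.216 W.

increases: 0.0390 → 0.216 W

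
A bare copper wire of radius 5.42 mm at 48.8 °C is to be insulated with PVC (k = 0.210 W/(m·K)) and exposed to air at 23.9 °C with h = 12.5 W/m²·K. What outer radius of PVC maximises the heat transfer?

For a cylinder, r_cr = k_ins/h = 0.210/12.5 = 0.0168 m = 1.68 cm

r_cr = 1.68 cm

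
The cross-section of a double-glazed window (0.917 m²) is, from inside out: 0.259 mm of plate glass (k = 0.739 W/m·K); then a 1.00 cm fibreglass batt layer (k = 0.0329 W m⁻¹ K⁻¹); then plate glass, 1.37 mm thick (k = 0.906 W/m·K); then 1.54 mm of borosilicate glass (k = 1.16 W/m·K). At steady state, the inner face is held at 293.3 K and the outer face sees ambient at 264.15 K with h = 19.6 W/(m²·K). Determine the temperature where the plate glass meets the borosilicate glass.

T = 268.41 K

Resistance network (inner→outer):
  R_plate glass = L/(kA) = 2.59×10^-4/(0.739·0.917) = 3.822×10^-4 K/W
  R_fibreglass batt = L/(kA) = 0.0100/(0.0329·0.917) = 0.3315 K/W
  R_plate glass = L/(kA) = 0.00137/(0.906·0.917) = 0.001649 K/W
  R_borosilicate glass = L/(kA) = 0.00154/(1.16·0.917) = 0.001448 K/W
  R_conv,out = 1/(hA) = 1/(19.6·0.917) = 0.05564 K/W
ΣR = 3.822×10^-4 + 0.3315 + 0.001649 + 0.001448 + 0.05564 = 0.3906 K/W
Q = ΔT/ΣR = (293.3 K − 264.15 K)/0.3906 = 74.63 W
From the inner boundary to the plate glass/borosilicate glass interface, ΣR_partial = 0.3335 K/W.
T_interface = T_in − Q·ΣR_partial = 293.3 K − (74.63)(0.3335) = 268.41 K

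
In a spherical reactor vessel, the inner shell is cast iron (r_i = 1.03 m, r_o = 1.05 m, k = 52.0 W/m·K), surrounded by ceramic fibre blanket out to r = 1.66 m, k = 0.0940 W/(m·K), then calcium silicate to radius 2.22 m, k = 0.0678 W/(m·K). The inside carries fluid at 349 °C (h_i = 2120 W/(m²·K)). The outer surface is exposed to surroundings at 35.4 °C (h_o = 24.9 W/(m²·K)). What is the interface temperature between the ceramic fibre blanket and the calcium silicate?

T = 153 °C

Series thermal resistances, inner to outer:
  R_conv,in = 1/(4πr²h) = 1/(4π·1.03²·2120) = 3.538×10^-5 K/W
  R_cast iron = (1/1.03 − 1/1.05)/(4πk) = 0.01849/(4π·52.0) = 2.830×10^-5 K/W
  R_ceramic fibre blanket = (1/1.05 − 1/1.66)/(4πk) = 0.3500/(4π·0.0940) = 0.2963 K/W
  R_calcium silicate = (1/1.66 − 1/2.22)/(4πk) = 0.1520/(4π·0.0678) = 0.1784 K/W
  R_conv,out = 1/(4πr²h) = 1/(4π·2.22²·24.9) = 6.485×10^-4 K/W
ΣR = 3.538×10^-5 + 2.830×10^-5 + 0.2963 + 0.1784 + 6.485×10^-4 = 0.4754 K/W
Q = ΔT/ΣR = (349 °C − 35.4 °C)/0.4754 = 659.7 W
From the inner boundary to the ceramic fibre blanket/calcium silicate interface, ΣR_partial = 0.2964 K/W.
T_interface = T_in − Q·ΣR_partial = 349 °C − (659.7)(0.2964) = 153 °C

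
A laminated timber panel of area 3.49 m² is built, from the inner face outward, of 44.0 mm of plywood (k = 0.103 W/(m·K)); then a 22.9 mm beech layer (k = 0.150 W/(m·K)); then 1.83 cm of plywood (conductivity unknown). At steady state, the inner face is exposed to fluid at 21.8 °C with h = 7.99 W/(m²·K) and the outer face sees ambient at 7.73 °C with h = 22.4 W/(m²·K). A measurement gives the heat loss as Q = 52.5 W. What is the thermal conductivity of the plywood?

k = 0.0986 W/m·K

ΣR = ΔT/Q = |21.8 − 7.73|/52.5 = 0.2680 K/W
Known resistances:
  R_conv,in = 1/(hA) = 1/(7.99·3.49) = 0.03586 K/W
  R_plywood = L/(kA) = 0.0440/(0.103·3.49) = 0.1224 K/W
  R_beech = L/(kA) = 0.0229/(0.150·3.49) = 0.04374 K/W
  R_conv,out = 1/(hA) = 1/(22.4·3.49) = 0.01279 K/W
R_plywood = ΣR − ΣR_known = 0.2680 − 0.2148 = 0.05320 K/W
L/(kA) = 0.05320 ⇒ k = 0.0183/(0.05320·3.49) = 0.0986 W/m·K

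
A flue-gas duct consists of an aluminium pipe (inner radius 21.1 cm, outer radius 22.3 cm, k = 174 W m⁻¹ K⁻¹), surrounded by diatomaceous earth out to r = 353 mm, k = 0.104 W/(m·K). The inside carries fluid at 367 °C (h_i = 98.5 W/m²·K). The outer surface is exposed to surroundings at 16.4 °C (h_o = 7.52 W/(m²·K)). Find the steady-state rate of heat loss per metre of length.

Q' = 455 W/m

Series thermal resistances, inner to outer:
  R'_conv,in = 1/(2πr h) = 1/(2π·0.211·98.5) = 0.007658 m·K/W
  R'_aluminium = ln(0.223/0.211)/(2πk) = 0.05531/(2π·174) = 5.059×10^-5 m·K/W
  R'_diatomaceous earth = ln(0.353/0.223)/(2πk) = 0.4593/(2π·0.104) = 0.7029 m·K/W
  R'_conv,out = 1/(2πr h) = 1/(2π·0.353·7.52) = 0.05996 m·K/W
ΣR = 0.007658 + 5.059×10^-5 + 0.7029 + 0.05996 = 0.7706 m·K/W
Q' = ΔT/ΣR = (367 °C − 16.4 °C)/0.7706 = 455 W/m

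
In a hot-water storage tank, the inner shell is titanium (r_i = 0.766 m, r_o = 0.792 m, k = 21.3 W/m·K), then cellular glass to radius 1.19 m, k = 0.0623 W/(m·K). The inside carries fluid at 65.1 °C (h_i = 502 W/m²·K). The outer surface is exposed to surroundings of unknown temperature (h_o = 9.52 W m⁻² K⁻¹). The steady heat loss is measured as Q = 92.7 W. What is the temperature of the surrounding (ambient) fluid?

Sum the resistances:
  R_conv,in = 1/(4πr²h) = 1/(4π·0.766²·502) = 2.702×10^-4 K/W
  R_titanium = (1/0.766 − 1/0.792)/(4πk) = 0.04286/(4π·21.3) = 1.601×10^-4 K/W
  R_cellular glass = (1/0.792 − 1/1.19)/(4πk) = 0.4223/(4π·0.0623) = 0.5394 K/W
  R_conv,out = 1/(4πr²h) = 1/(4π·1.19²·9.52) = 0.005903 K/W
ΣR = 0.5457 K/W
ΔT = Q·ΣR = 92.7 × 0.5457 = 50.59 K
Heat flows outward, so T_out = T_in − ΔT = 65.1 − 50.59 = 14.5 °C

T_out = 14.5 °C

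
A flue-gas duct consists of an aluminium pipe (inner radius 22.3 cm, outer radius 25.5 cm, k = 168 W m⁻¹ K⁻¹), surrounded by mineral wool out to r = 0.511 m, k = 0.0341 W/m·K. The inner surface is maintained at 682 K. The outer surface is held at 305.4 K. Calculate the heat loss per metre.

Q' = 116 W/m

Series thermal resistances, inner to outer:
  R'_aluminium = ln(0.255/0.223)/(2πk) = 0.1341/(2π·168) = 1.270×10^-4 m·K/W
  R'_mineral wool = ln(0.511/0.255)/(2πk) = 0.6951/(2π·0.0341) = 3.244 m·K/W
ΣR = 1.270×10^-4 + 3.244 = 3.244 m·K/W
Q' = ΔT/ΣR = (682 K − 305.4 K)/3.244 = 116 W/m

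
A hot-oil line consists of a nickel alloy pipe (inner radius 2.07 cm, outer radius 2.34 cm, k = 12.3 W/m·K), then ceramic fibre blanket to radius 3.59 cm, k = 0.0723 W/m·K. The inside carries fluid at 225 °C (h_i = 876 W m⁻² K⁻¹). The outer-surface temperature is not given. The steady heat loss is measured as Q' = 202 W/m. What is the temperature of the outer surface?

T_out = 32.6 °C

Series resistances:
  R'_conv,in = 1/(2πr h) = 1/(2π·0.0207·876) = 0.008777 m·K/W
  R'_nickel alloy = ln(0.0234/0.0207)/(2πk) = 0.1226/(2π·12.3) = 0.001586 m·K/W
  R'_ceramic fibre blanket = ln(0.0359/0.0234)/(2πk) = 0.4280/(2π·0.0723) = 0.9422 m·K/W
ΣR = 0.9525 m·K/W
ΔT = Q'·ΣR = 202 × 0.9525 = 192.4 K
Heat flows outward, so T_out = T_in − ΔT = 225 − 192.4 = 32.6 °C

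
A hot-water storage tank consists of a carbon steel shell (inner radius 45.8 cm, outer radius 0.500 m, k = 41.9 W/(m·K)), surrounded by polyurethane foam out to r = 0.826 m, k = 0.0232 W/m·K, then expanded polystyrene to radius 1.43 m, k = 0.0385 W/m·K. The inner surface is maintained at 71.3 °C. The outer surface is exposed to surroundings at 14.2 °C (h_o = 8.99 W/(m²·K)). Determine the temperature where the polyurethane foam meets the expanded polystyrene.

T = 30.3 °C

Treat each layer as a resistance in series:
  R_carbon steel = (1/0.458 − 1/0.500)/(4πk) = 0.1834/(4π·41.9) = 3.483×10^-4 K/W
  R_polyurethane foam = (1/0.500 − 1/0.826)/(4πk) = 0.7893/(4π·0.0232) = 2.708 K/W
  R_expanded polystyrene = (1/0.826 − 1/1.43)/(4πk) = 0.5114/(4π·0.0385) = 1.057 K/W
  R_conv,out = 1/(4πr²h) = 1/(4π·1.43²·8.99) = 0.004329 K/W
ΣR = 3.483×10^-4 + 2.708 + 1.057 + 0.004329 = 3.770 K/W
Q = ΔT/ΣR = (71.3 °C − 14.2 °C)/3.770 = 15.15 W
From the inner boundary to the polyurethane foam/expanded polystyrene interface, ΣR_partial = 2.708 K/W.
T_interface = T_in − Q·ΣR_partial = 71.3 °C − (15.15)(2.708) = 30.3 °C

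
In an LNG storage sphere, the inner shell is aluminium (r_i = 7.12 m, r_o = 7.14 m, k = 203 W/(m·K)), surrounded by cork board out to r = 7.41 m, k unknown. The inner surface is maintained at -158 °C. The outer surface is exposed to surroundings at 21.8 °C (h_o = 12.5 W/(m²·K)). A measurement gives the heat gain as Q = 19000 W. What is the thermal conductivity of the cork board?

ΣR = ΔT/Q = |-158 − 21.8|/19000 = 0.009463 K/W
Known resistances:
  R_aluminium = (1/7.12 − 1/7.14)/(4πk) = 3.934×10^-4/(4π·203) = 1.542×10^-7 K/W
  R_conv,out = 1/(4πr²h) = 1/(4π·7.41²·12.5) = 1.159×10^-4 K/W
R_cork board = ΣR − ΣR_known = 0.009463 − 1.161×10^-4 = 0.009347 K/W
(1/r₁−1/r₂)/(4πk) = 0.009347 ⇒ k = 0.005103/(4π·0.009347) = 0.0434 W/m·K

k = 0.0434 W/m·K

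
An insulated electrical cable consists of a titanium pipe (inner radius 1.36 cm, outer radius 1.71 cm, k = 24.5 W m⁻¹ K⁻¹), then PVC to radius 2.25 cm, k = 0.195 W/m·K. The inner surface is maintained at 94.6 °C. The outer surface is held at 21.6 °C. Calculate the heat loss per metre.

Treat each layer as a resistance in series:
  R'_titanium = ln(0.0171/0.0136)/(2πk) = 0.2290/(2π·24.5) = 0.001488 m·K/W
  R'_PVC = ln(0.0225/0.0171)/(2πk) = 0.2744/(2π·0.195) = 0.2240 m·K/W
ΣR = 0.001488 + 0.2240 = 0.2255 m·K/W
Q' = ΔT/ΣR = (94.6 °C − 21.6 °C)/0.2255 = 324 W/m

Q' = 324 W/m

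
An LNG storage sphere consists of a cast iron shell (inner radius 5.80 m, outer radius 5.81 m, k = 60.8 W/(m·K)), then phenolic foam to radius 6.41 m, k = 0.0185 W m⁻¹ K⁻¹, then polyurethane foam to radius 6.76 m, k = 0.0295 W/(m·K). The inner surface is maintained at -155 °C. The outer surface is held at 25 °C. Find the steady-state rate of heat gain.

Q = 1980 W

Series thermal resistances, inner to outer:
  R_cast iron = (1/5.80 − 1/5.81)/(4πk) = 2.968×10^-4/(4π·60.8) = 3.884×10^-7 K/W
  R_phenolic foam = (1/5.81 − 1/6.41)/(4πk) = 0.01611/(4π·0.0185) = 0.06930 K/W
  R_polyurethane foam = (1/6.41 − 1/6.76)/(4πk) = 0.008077/(4π·0.0295) = 0.02179 K/W
ΣR = 3.884×10^-7 + 0.06930 + 0.02179 = 0.09109 K/W
Q = ΔT/ΣR = (-155 °C − 25 °C)/0.09109 = -1980 W
(Negative Q ⇒ heat flows inward; heat gain = 1980 W.)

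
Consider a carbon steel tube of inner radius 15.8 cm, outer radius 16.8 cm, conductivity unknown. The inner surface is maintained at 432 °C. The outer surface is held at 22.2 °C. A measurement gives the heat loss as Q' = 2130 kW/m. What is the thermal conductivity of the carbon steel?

k = 50.8 W/m·K

ΣR = ΔT/Q' = |432 − 22.2|/2.13×10^6 = 1.924×10^-4 m·K/W
ln(r₂/r₁)/(2πk) = 1.924×10^-4 ⇒ k = 0.06137/(2π·1.924×10^-4) = 50.8 W/m·K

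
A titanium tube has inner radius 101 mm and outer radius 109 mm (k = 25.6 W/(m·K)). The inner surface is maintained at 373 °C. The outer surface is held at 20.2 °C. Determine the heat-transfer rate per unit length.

Q' = 7.44×10^5 W/m

Q' = 2πk·ΔT/ln(r₂/r₁) = 2π × 25.6 × 352.8 / ln(0.109/0.101) = 7.44×10^5 W/m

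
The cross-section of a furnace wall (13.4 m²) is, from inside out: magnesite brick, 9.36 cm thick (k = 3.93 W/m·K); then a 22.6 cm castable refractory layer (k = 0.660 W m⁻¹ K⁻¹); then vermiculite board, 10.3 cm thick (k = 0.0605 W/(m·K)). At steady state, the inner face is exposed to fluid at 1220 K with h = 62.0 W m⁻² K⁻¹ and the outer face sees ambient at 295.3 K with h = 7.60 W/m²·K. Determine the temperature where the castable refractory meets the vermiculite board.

T = 1060 K

Series thermal resistances, inner to outer:
  R_conv,in = 1/(hA) = 1/(62.0·13.4) = 0.001204 K/W
  R_magnesite brick = L/(kA) = 0.0936/(3.93·13.4) = 0.001777 K/W
  R_castable refractory = L/(kA) = 0.226/(0.660·13.4) = 0.02555 K/W
  R_vermiculite board = L/(kA) = 0.103/(0.0605·13.4) = 0.1271 K/W
  R_conv,out = 1/(hA) = 1/(7.60·13.4) = 0.009819 K/W
ΣR = 0.001204 + 0.001777 + 0.02555 + 0.1271 + 0.009819 = 0.1654 K/W
Q = ΔT/ΣR = (1220 K − 295.3 K)/0.1654 = 5591 W
From the inner boundary to the castable refractory/vermiculite board interface, ΣR_partial = 0.02853 K/W.
T_interface = T_in − Q·ΣR_partial = 1220 K − (5591)(0.02853) = 1060 K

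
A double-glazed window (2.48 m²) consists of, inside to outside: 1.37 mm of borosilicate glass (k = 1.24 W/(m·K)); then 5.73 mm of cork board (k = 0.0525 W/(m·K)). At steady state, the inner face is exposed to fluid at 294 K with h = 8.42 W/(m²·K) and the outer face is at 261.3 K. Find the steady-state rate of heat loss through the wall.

Q = 354 W

Treat each layer as a resistance in series:
  R_conv,in = 1/(hA) = 1/(8.42·2.48) = 0.04789 K/W
  R_borosilicate glass = L/(kA) = 0.00137/(1.24·2.48) = 4.455×10^-4 K/W
  R_cork board = L/(kA) = 0.00573/(0.0525·2.48) = 0.04401 K/W
ΣR = 0.04789 + 4.455×10^-4 + 0.04401 = 0.09235 K/W
Q = ΔT/ΣR = (294 K − 261.3 K)/0.09235 = 354 W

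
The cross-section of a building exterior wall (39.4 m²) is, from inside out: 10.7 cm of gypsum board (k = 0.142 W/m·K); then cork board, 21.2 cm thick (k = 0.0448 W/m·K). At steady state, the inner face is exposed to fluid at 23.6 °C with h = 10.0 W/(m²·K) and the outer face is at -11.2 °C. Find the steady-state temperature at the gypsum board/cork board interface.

Treat each layer as a resistance in series:
  R_conv,in = 1/(hA) = 1/(10.0·39.4) = 0.002538 K/W
  R_gypsum board = L/(kA) = 0.107/(0.142·39.4) = 0.01912 K/W
  R_cork board = L/(kA) = 0.212/(0.0448·39.4) = 0.1201 K/W
ΣR = 0.002538 + 0.01912 + 0.1201 = 0.1418 K/W
Q = ΔT/ΣR = (23.6 °C − -11.2 °C)/0.1418 = 245.4 W
From the inner boundary to the gypsum board/cork board interface, ΣR_partial = 0.02166 K/W.
T_interface = T_in − Q·ΣR_partial = 23.6 °C − (245.4)(0.02166) = 18.3 °C

T = 18.3 °C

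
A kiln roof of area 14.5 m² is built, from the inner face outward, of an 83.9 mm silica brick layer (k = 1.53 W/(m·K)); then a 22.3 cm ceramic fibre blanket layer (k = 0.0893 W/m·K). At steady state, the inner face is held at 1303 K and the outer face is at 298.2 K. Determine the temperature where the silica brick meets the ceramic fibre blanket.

T = 1281 K

Series thermal resistances, inner to outer:
  R_silica brick = L/(kA) = 0.0839/(1.53·14.5) = 0.003782 K/W
  R_ceramic fibre blanket = L/(kA) = 0.223/(0.0893·14.5) = 0.1722 K/W
ΣR = 0.003782 + 0.1722 = 0.1760 K/W
Q = ΔT/ΣR = (1303 K − 298.2 K)/0.1760 = 5709 W
From the inner boundary to the silica brick/ceramic fibre blanket interface, ΣR_partial = 0.003782 K/W.
T_interface = T_in − Q·ΣR_partial = 1303 K − (5709)(0.003782) = 1281 K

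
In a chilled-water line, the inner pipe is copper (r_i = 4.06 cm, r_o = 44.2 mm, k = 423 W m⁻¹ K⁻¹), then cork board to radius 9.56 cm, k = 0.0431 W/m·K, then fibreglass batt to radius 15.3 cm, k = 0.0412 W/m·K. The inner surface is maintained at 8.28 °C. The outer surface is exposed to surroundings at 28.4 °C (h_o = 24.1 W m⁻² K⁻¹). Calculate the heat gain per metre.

Q' = 4.27 W/m

Series thermal resistances, inner to outer:
  R'_copper = ln(0.0442/0.0406)/(2πk) = 0.08496/(2π·423) = 3.197×10^-5 m·K/W
  R'_cork board = ln(0.0956/0.0442)/(2πk) = 0.7714/(2π·0.0431) = 2.849 m·K/W
  R'_fibreglass batt = ln(0.153/0.0956)/(2πk) = 0.4703/(2π·0.0412) = 1.817 m·K/W
  R'_conv,out = 1/(2πr h) = 1/(2π·0.153·24.1) = 0.04316 m·K/W
ΣR = 3.197×10^-5 + 2.849 + 1.817 + 0.04316 = 4.709 m·K/W
Q' = ΔT/ΣR = (8.28 °C − 28.4 °C)/4.709 = -4.27 W/m
(Negative Q' ⇒ heat flows inward; heat gain = 4.27 W/m.)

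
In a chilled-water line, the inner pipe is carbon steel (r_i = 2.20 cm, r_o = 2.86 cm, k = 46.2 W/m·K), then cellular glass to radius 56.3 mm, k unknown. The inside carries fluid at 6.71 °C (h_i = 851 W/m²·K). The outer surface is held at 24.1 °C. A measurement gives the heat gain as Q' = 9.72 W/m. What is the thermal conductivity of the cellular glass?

ΣR = ΔT/Q' = |6.71 − 24.1|/9.72 = 1.789 m·K/W
Known resistances:
  R'_conv,in = 1/(2πr h) = 1/(2π·0.0220·851) = 0.008501 m·K/W
  R'_carbon steel = ln(0.0286/0.0220)/(2πk) = 0.2624/(2π·46.2) = 9.038×10^-4 m·K/W
R_cellular glass = ΣR − ΣR_known = 1.789 − 0.009405 = 1.780 m·K/W
ln(r₂/r₁)/(2πk) = 1.780 ⇒ k = 0.6773/(2π·1.780) = 0.0606 W/m·K

k = 0.0606 W/m·K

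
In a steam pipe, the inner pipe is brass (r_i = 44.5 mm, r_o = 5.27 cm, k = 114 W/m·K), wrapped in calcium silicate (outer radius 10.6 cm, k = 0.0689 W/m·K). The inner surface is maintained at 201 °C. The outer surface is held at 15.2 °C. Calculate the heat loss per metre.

Resistance network (inner→outer):
  R'_brass = ln(0.0527/0.0445)/(2πk) = 0.1691/(2π·114) = 2.361×10^-4 m·K/W
  R'_calcium silicate = ln(0.106/0.0527)/(2πk) = 0.6988/(2π·0.0689) = 1.614 m·K/W
ΣR = 2.361×10^-4 + 1.614 = 1.614 m·K/W
Q' = ΔT/ΣR = (201 °C − 15.2 °C)/1.614 = 115 W/m

Q' = 115 W/m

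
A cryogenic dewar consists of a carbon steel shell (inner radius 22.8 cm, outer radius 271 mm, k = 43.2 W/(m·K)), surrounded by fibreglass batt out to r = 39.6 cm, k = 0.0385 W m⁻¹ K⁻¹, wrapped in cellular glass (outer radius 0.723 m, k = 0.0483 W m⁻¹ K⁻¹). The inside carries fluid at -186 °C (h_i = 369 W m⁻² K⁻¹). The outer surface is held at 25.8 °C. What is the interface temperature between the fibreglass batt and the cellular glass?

Series thermal resistances, inner to outer:
  R_conv,in = 1/(4πr²h) = 1/(4π·0.228²·369) = 0.004149 K/W
  R_carbon steel = (1/0.228 − 1/0.271)/(4πk) = 0.6959/(4π·43.2) = 0.001282 K/W
  R_fibreglass batt = (1/0.271 − 1/0.396)/(4πk) = 1.165/(4π·0.0385) = 2.408 K/W
  R_cellular glass = (1/0.396 − 1/0.723)/(4πk) = 1.142/(4π·0.0483) = 1.882 K/W
ΣR = 0.004149 + 0.001282 + 2.408 + 1.882 = 4.295 K/W
Q = ΔT/ΣR = (-186 °C − 25.8 °C)/4.295 = -49.31 W
From the inner boundary to the fibreglass batt/cellular glass interface, ΣR_partial = 2.413 K/W.
T_interface = T_in − Q·ΣR_partial = -186 °C − (-49.31)(2.413) = -67.0 °C

T = -67.0 °C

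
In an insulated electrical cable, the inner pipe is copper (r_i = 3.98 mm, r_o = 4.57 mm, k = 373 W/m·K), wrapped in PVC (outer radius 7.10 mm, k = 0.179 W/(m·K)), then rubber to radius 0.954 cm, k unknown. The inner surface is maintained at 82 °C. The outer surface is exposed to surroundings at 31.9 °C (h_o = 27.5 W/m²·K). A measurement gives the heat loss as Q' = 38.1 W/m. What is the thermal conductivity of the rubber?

ΣR = ΔT/Q' = |82 − 31.9|/38.1 = 1.315 m·K/W
Known resistances:
  R'_copper = ln(0.00457/0.00398)/(2πk) = 0.1382/(2π·373) = 5.898×10^-5 m·K/W
  R'_PVC = ln(0.00710/0.00457)/(2πk) = 0.4406/(2π·0.179) = 0.3917 m·K/W
  R'_conv,out = 1/(2πr h) = 1/(2π·0.00954·27.5) = 0.6067 m·K/W
R_rubber = ΣR − ΣR_known = 1.315 − 0.9985 = 0.3165 m·K/W
ln(r₂/r₁)/(2πk) = 0.3165 ⇒ k = 0.2954/(2π·0.3165) = 0.149 W/m·K

k = 0.149 W/m·K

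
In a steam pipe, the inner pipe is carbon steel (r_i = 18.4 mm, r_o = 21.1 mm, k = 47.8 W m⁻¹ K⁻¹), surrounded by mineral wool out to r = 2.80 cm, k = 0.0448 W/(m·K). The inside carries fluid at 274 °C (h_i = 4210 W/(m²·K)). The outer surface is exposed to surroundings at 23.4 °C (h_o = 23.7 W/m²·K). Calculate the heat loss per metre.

Q' = 201 W/m

Treat each layer as a resistance in series:
  R'_conv,in = 1/(2πr h) = 1/(2π·0.0184·4210) = 0.002055 m·K/W
  R'_carbon steel = ln(0.0211/0.0184)/(2πk) = 0.1369/(2π·47.8) = 4.559×10^-4 m·K/W
  R'_mineral wool = ln(0.0280/0.0211)/(2πk) = 0.2829/(2π·0.0448) = 1.005 m·K/W
  R'_conv,out = 1/(2πr h) = 1/(2π·0.0280·23.7) = 0.2398 m·K/W
ΣR = 0.002055 + 4.559×10^-4 + 1.005 + 0.2398 = 1.247 m·K/W
Q' = ΔT/ΣR = (274 °C − 23.4 °C)/1.247 = 201 W/m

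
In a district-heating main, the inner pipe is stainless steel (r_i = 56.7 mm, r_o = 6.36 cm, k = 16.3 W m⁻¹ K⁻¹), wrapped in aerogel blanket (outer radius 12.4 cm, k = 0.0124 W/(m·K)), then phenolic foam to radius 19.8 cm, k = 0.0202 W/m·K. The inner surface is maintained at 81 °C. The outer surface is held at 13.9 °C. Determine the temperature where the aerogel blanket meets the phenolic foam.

T = 34.1 °C

Treat each layer as a resistance in series:
  R'_stainless steel = ln(0.0636/0.0567)/(2πk) = 0.1148/(2π·16.3) = 0.001121 m·K/W
  R'_aerogel blanket = ln(0.124/0.0636)/(2πk) = 0.6677/(2π·0.0124) = 8.570 m·K/W
  R'_phenolic foam = ln(0.198/0.124)/(2πk) = 0.4680/(2π·0.0202) = 3.687 m·K/W
ΣR = 0.001121 + 8.570 + 3.687 = 12.26 m·K/W
Q' = ΔT/ΣR = (81 °C − 13.9 °C)/12.26 = 5.473 W/m
From the inner boundary to the aerogel blanket/phenolic foam interface, ΣR_partial = 8.571 m·K/W.
T_interface = T_in − Q'·ΣR_partial = 81 °C − (5.473)(8.571) = 34.1 °C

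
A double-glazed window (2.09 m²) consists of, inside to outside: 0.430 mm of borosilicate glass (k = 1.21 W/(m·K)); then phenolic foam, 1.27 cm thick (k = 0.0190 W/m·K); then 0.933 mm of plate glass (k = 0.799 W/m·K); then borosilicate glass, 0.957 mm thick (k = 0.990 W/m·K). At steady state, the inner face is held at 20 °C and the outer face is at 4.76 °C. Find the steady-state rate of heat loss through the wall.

Treat each layer as a resistance in series:
  R_borosilicate glass = L/(kA) = 4.30×10^-4/(1.21·2.09) = 1.700×10^-4 K/W
  R_phenolic foam = L/(kA) = 0.0127/(0.0190·2.09) = 0.3198 K/W
  R_plate glass = L/(kA) = 9.33×10^-4/(0.799·2.09) = 5.587×10^-4 K/W
  R_borosilicate glass = L/(kA) = 9.57×10^-4/(0.990·2.09) = 4.625×10^-4 K/W
ΣR = 1.700×10^-4 + 0.3198 + 5.587×10^-4 + 4.625×10^-4 = 0.3210 K/W
Q = ΔT/ΣR = (20 °C − 4.76 °C)/0.3210 = 47.5 W

Q = 47.5 W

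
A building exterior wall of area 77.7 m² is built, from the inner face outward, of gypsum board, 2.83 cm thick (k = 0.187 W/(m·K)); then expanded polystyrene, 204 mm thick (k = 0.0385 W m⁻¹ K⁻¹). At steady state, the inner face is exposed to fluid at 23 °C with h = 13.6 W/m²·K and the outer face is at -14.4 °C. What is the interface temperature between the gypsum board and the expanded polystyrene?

T = 21.5 °C

Treat each layer as a resistance in series:
  R_conv,in = 1/(hA) = 1/(13.6·77.7) = 9.463×10^-4 K/W
  R_gypsum board = L/(kA) = 0.0283/(0.187·77.7) = 0.001948 K/W
  R_expanded polystyrene = L/(kA) = 0.204/(0.0385·77.7) = 0.06819 K/W
ΣR = 9.463×10^-4 + 0.001948 + 0.06819 = 0.07108 K/W
Q = ΔT/ΣR = (23 °C − -14.4 °C)/0.07108 = 526.2 W
From the inner boundary to the gypsum board/expanded polystyrene interface, ΣR_partial = 0.002894 K/W.
T_interface = T_in − Q·ΣR_partial = 23 °C − (526.2)(0.002894) = 21.5 °C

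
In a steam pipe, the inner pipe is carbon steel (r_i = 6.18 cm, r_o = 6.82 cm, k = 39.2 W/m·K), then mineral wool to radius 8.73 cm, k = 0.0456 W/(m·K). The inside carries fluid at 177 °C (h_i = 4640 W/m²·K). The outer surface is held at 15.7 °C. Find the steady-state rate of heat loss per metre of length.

Q' = 187 W/m

Series thermal resistances, inner to outer:
  R'_conv,in = 1/(2πr h) = 1/(2π·0.0618·4640) = 5.550×10^-4 m·K/W
  R'_carbon steel = ln(0.0682/0.0618)/(2πk) = 0.09854/(2π·39.2) = 4.001×10^-4 m·K/W
  R'_mineral wool = ln(0.0873/0.0682)/(2πk) = 0.2469/(2π·0.0456) = 0.8618 m·K/W
ΣR = 5.550×10^-4 + 4.001×10^-4 + 0.8618 = 0.8628 m·K/W
Q' = ΔT/ΣR = (177 °C − 15.7 °C)/0.8628 = 187 W/m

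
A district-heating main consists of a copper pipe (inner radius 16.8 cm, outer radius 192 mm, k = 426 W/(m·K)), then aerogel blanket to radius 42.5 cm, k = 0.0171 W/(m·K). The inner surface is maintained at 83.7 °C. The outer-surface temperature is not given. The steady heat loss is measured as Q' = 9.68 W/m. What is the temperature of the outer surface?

T_out = 12.1 °C

Sum the resistances:
  R'_copper = ln(0.192/0.168)/(2πk) = 0.1335/(2π·426) = 4.989×10^-5 m·K/W
  R'_aerogel blanket = ln(0.425/0.192)/(2πk) = 0.7946/(2π·0.0171) = 7.396 m·K/W
ΣR = 7.396 m·K/W
ΔT = Q'·ΣR = 9.68 × 7.396 = 71.59 K
Heat flows outward, so T_out = T_in − ΔT = 83.7 − 71.59 = 12.1 °C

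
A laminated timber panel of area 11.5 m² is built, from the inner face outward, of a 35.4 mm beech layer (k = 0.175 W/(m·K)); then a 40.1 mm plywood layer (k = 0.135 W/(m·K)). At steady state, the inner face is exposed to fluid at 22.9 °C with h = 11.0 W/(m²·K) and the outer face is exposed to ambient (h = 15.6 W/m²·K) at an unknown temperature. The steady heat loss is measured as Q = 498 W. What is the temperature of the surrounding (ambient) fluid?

Sum the resistances:
  R_conv,in = 1/(hA) = 1/(11.0·11.5) = 0.007905 K/W
  R_beech = L/(kA) = 0.0354/(0.175·11.5) = 0.01759 K/W
  R_plywood = L/(kA) = 0.0401/(0.135·11.5) = 0.02583 K/W
  R_conv,out = 1/(hA) = 1/(15.6·11.5) = 0.005574 K/W
ΣR = 0.05690 K/W
ΔT = Q·ΣR = 498 × 0.05690 = 28.34 K
Heat flows outward, so T_out = T_in − ΔT = 22.9 − 28.34 = -5.44 °C

T_out = -5.44 °C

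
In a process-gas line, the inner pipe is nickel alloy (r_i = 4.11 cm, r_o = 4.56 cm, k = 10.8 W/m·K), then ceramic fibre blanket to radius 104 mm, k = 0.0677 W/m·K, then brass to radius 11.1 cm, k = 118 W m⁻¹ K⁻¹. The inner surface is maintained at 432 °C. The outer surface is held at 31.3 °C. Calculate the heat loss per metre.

Treat each layer as a resistance in series:
  R'_nickel alloy = ln(0.0456/0.0411)/(2πk) = 0.1039/(2π·10.8) = 0.001531 m·K/W
  R'_ceramic fibre blanket = ln(0.104/0.0456)/(2πk) = 0.8245/(2π·0.0677) = 1.938 m·K/W
  R'_brass = ln(0.111/0.104)/(2πk) = 0.06514/(2π·118) = 8.786×10^-5 m·K/W
ΣR = 0.001531 + 1.938 + 8.786×10^-5 = 1.940 m·K/W
Q' = ΔT/ΣR = (432 °C − 31.3 °C)/1.940 = 207 W/m

Q' = 207 W/m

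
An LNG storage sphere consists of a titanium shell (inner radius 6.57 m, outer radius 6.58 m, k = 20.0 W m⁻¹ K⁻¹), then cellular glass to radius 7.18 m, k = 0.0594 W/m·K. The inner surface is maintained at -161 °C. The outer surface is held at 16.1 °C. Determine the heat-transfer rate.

Q = 10.4 kW

Treat each layer as a resistance in series:
  R_titanium = (1/6.57 − 1/6.58)/(4πk) = 2.313×10^-4/(4π·20.0) = 9.204×10^-7 K/W
  R_cellular glass = (1/6.58 − 1/7.18)/(4πk) = 0.01270/(4π·0.0594) = 0.01701 K/W
ΣR = 9.204×10^-7 + 0.01701 = 0.01701 K/W
Q = ΔT/ΣR = (-161 °C − 16.1 °C)/0.01701 = -10400 W
(Negative Q ⇒ heat flows inward; heat gain = 10400 W.)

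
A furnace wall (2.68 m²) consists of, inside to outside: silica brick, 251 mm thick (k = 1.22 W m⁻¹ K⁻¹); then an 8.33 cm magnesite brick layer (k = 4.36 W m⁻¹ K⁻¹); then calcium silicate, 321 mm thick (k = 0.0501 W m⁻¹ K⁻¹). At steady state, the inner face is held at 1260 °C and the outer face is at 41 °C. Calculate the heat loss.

Q = 493 W

Resistance network (inner→outer):
  R_silica brick = L/(kA) = 0.251/(1.22·2.68) = 0.07677 K/W
  R_magnesite brick = L/(kA) = 0.0833/(4.36·2.68) = 0.007129 K/W
  R_calcium silicate = L/(kA) = 0.321/(0.0501·2.68) = 2.391 K/W
ΣR = 0.07677 + 0.007129 + 2.391 = 2.475 K/W
Q = ΔT/ΣR = (1260 °C − 41 °C)/2.475 = 493 W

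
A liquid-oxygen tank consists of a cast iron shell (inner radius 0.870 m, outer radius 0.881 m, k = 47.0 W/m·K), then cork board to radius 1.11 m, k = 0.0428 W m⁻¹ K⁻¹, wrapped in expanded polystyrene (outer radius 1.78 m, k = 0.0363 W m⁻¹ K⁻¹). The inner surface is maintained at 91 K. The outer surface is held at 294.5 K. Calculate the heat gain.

Q = 173 W

Series thermal resistances, inner to outer:
  R_cast iron = (1/0.870 − 1/0.881)/(4πk) = 0.01435/(4π·47.0) = 2.430×10^-5 K/W
  R_cork board = (1/0.881 − 1/1.11)/(4πk) = 0.2342/(4π·0.0428) = 0.4354 K/W
  R_expanded polystyrene = (1/1.11 − 1/1.78)/(4πk) = 0.3391/(4π·0.0363) = 0.7434 K/W
ΣR = 2.430×10^-5 + 0.4354 + 0.7434 = 1.179 K/W
Q = ΔT/ΣR = (91 K − 294.5 K)/1.179 = -173 W
(Negative Q ⇒ heat flows inward; heat gain = 173 W.)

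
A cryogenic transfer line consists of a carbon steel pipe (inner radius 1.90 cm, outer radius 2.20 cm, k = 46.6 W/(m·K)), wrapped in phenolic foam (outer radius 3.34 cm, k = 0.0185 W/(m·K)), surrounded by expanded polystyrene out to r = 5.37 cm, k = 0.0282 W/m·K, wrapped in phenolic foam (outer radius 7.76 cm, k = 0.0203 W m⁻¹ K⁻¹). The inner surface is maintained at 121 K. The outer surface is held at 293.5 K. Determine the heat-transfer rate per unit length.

Q' = 18.8 W/m

Resistance network (inner→outer):
  R'_carbon steel = ln(0.0220/0.0190)/(2πk) = 0.1466/(2π·46.6) = 5.007×10^-4 m·K/W
  R'_phenolic foam = ln(0.0334/0.0220)/(2πk) = 0.4175/(2π·0.0185) = 3.592 m·K/W
  R'_expanded polystyrene = ln(0.0537/0.0334)/(2πk) = 0.4749/(2π·0.0282) = 2.680 m·K/W
  R'_phenolic foam = ln(0.0776/0.0537)/(2πk) = 0.3682/(2π·0.0203) = 2.886 m·K/W
ΣR = 5.007×10^-4 + 3.592 + 2.680 + 2.886 = 9.159 m·K/W
Q' = ΔT/ΣR = (121 K − 293.5 K)/9.159 = -18.8 W/m
(Negative Q' ⇒ heat flows inward; heat gain = 18.8 W/m.)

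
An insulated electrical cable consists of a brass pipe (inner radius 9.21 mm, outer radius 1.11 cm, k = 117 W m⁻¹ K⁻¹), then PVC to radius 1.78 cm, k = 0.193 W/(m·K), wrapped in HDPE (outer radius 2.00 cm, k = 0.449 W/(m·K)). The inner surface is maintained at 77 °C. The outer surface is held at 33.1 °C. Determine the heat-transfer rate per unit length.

Resistance network (inner→outer):
  R'_brass = ln(0.0111/0.00921)/(2πk) = 0.1867/(2π·117) = 2.539×10^-4 m·K/W
  R'_PVC = ln(0.0178/0.0111)/(2πk) = 0.4723/(2π·0.193) = 0.3894 m·K/W
  R'_HDPE = ln(0.0200/0.0178)/(2πk) = 0.1165/(2π·0.449) = 0.04131 m·K/W
ΣR = 2.539×10^-4 + 0.3894 + 0.04131 = 0.4310 m·K/W
Q' = ΔT/ΣR = (77 °C − 33.1 °C)/0.4310 = 102 W/m

Q' = 102 W/m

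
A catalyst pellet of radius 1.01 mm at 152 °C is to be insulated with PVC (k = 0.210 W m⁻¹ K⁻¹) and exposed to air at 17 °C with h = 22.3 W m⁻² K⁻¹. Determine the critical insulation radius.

For a sphere, r_cr = 2k_ins/h = 2·0.210/22.3 = 0.0188 m = 1.88 cm

r_cr = 1.88 cm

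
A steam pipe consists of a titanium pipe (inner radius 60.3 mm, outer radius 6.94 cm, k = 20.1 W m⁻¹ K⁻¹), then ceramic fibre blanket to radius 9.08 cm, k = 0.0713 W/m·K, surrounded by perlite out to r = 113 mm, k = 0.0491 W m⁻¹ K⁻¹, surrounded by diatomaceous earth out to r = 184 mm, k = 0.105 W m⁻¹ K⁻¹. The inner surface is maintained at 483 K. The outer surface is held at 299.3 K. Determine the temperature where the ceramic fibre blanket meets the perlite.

Series thermal resistances, inner to outer:
  R'_titanium = ln(0.0694/0.0603)/(2πk) = 0.1406/(2π·20.1) = 0.001113 m·K/W
  R'_ceramic fibre blanket = ln(0.0908/0.0694)/(2πk) = 0.2688/(2π·0.0713) = 0.6000 m·K/W
  R'_perlite = ln(0.113/0.0908)/(2πk) = 0.2187/(2π·0.0491) = 0.7090 m·K/W
  R'_diatomaceous earth = ln(0.184/0.113)/(2πk) = 0.4875/(2π·0.105) = 0.7390 m·K/W
ΣR = 0.001113 + 0.6000 + 0.7090 + 0.7390 = 2.049 m·K/W
Q' = ΔT/ΣR = (483 K − 299.3 K)/2.049 = 89.65 W/m
From the inner boundary to the ceramic fibre blanket/perlite interface, ΣR_partial = 0.6011 m·K/W.
T_interface = T_in − Q'·ΣR_partial = 483 K − (89.65)(0.6011) = 429 K

T = 429 K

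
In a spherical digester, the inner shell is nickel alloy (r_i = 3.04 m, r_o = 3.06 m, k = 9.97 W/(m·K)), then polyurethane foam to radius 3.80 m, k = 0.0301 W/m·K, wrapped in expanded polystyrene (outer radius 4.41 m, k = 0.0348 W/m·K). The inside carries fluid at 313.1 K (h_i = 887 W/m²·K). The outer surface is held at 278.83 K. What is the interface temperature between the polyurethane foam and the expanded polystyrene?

T = 290.2 K

Resistance network (inner→outer):
  R_conv,in = 1/(4πr²h) = 1/(4π·3.04²·887) = 9.708×10^-6 K/W
  R_nickel alloy = (1/3.04 − 1/3.06)/(4πk) = 0.002150/(4π·9.97) = 1.716×10^-5 K/W
  R_polyurethane foam = (1/3.06 − 1/3.80)/(4πk) = 0.06364/(4π·0.0301) = 0.1682 K/W
  R_expanded polystyrene = (1/3.80 − 1/4.41)/(4πk) = 0.03640/(4π·0.0348) = 0.08324 K/W
ΣR = 9.708×10^-6 + 1.716×10^-5 + 0.1682 + 0.08324 = 0.2515 K/W
Q = ΔT/ΣR = (313.1 K − 278.83 K)/0.2515 = 136.3 W
From the inner boundary to the polyurethane foam/expanded polystyrene interface, ΣR_partial = 0.1682 K/W.
T_interface = T_in − Q·ΣR_partial = 313.1 K − (136.3)(0.1682) = 290.2 K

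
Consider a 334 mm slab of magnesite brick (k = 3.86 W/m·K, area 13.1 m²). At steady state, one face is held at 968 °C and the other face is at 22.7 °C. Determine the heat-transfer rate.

Q = 143 kW

Q = kA·ΔT/L = 3.86 × 13.1 × |968 °C − 22.7 °C| / 0.334 = 1.43×10^5 W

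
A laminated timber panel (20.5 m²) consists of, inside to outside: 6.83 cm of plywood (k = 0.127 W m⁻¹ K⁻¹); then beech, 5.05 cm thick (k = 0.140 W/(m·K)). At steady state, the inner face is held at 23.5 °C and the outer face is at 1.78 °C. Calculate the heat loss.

Q = 496 W

Resistance network (inner→outer):
  R_plywood = L/(kA) = 0.0683/(0.127·20.5) = 0.02623 K/W
  R_beech = L/(kA) = 0.0505/(0.140·20.5) = 0.01760 K/W
ΣR = 0.02623 + 0.01760 = 0.04383 K/W
Q = ΔT/ΣR = (23.5 °C − 1.78 °C)/0.04383 = 496 W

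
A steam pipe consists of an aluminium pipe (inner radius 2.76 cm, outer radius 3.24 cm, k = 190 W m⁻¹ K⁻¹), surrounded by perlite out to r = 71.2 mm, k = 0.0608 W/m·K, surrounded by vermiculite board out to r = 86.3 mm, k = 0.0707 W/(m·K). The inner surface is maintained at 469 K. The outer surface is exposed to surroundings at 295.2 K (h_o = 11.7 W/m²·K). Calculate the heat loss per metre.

Q' = 65.5 W/m

Series thermal resistances, inner to outer:
  R'_aluminium = ln(0.0324/0.0276)/(2πk) = 0.1603/(2π·190) = 1.343×10^-4 m·K/W
  R'_perlite = ln(0.0712/0.0324)/(2πk) = 0.7873/(2π·0.0608) = 2.061 m·K/W
  R'_vermiculite board = ln(0.0863/0.0712)/(2πk) = 0.1923/(2π·0.0707) = 0.4330 m·K/W
  R'_conv,out = 1/(2πr h) = 1/(2π·0.0863·11.7) = 0.1576 m·K/W
ΣR = 1.343×10^-4 + 2.061 + 0.4330 + 0.1576 = 2.652 m·K/W
Q' = ΔT/ΣR = (469 K − 295.2 K)/2.652 = 65.5 W/m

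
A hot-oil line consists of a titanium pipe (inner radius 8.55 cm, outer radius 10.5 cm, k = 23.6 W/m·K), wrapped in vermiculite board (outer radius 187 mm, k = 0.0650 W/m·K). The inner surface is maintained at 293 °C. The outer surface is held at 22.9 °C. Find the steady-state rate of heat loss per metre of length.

Q' = 191 W/m

Treat each layer as a resistance in series:
  R'_titanium = ln(0.105/0.0855)/(2πk) = 0.2054/(2π·23.6) = 0.001385 m·K/W
  R'_vermiculite board = ln(0.187/0.105)/(2πk) = 0.5771/(2π·0.0650) = 1.413 m·K/W
ΣR = 0.001385 + 1.413 = 1.414 m·K/W
Q' = ΔT/ΣR = (293 °C − 22.9 °C)/1.414 = 191 W/m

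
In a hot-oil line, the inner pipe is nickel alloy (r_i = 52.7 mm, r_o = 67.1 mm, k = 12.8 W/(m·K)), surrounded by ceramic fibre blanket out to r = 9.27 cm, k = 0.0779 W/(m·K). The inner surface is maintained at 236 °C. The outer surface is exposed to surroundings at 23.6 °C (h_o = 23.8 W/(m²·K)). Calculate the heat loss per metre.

Series thermal resistances, inner to outer:
  R'_nickel alloy = ln(0.0671/0.0527)/(2πk) = 0.2416/(2π·12.8) = 0.003004 m·K/W
  R'_ceramic fibre blanket = ln(0.0927/0.0671)/(2πk) = 0.3232/(2π·0.0779) = 0.6603 m·K/W
  R'_conv,out = 1/(2πr h) = 1/(2π·0.0927·23.8) = 0.07214 m·K/W
ΣR = 0.003004 + 0.6603 + 0.07214 = 0.7354 m·K/W
Q' = ΔT/ΣR = (236 °C − 23.6 °C)/0.7354 = 289 W/m

Q' = 289 W/m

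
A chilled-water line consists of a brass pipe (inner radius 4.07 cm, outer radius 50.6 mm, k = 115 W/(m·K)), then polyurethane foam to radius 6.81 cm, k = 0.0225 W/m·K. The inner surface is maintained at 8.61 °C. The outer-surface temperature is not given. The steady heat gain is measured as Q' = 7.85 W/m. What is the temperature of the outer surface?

T_out = 25.1 °C

Sum the resistances:
  R'_brass = ln(0.0506/0.0407)/(2πk) = 0.2177/(2π·115) = 3.013×10^-4 m·K/W
  R'_polyurethane foam = ln(0.0681/0.0506)/(2πk) = 0.2970/(2π·0.0225) = 2.101 m·K/W
ΣR = 2.101 m·K/W
ΔT = Q'·ΣR = 7.85 × 2.101 = 16.49 K
Heat flows inward, so T_out = T_in + ΔT = 8.61 + 16.49 = 25.1 °C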